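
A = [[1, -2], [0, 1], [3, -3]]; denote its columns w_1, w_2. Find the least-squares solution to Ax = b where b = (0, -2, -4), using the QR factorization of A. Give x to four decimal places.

w_1 = (1, 0, 3); ‖w_1‖ = 3.1623, so q_1 = (0.3162, 0.0000, 0.9487).
q_1·w_2 = 0.3162·(-2) + 0.0000·1 + 0.9487·(-3) = -3.4785.
u_2 = w_2 + 3.4785·q_1 = (-0.9000, 1.0000, 0.3000).
‖u_2‖ = 1.3784, so q_2 = (-0.6529, 0.7255, 0.2176).
Qᵀb = (-3.7947, -2.3215).
Back-substitute: x_2 = -2.3215/1.3784 = -1.6842.
x_1 = (-3.7947 + 3.4785·(-1.6842))/3.1623 = -3.0526.

x = (-3.0526, -1.6842)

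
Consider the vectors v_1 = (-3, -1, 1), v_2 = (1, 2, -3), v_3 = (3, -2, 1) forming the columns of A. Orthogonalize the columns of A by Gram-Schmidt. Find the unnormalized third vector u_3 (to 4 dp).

v_1 = (-3, -1, 1); ‖v_1‖ = 3.3166, so e_1 = (-0.9045, -0.3015, 0.3015).
e_1·v_2 = (-0.9045)·1 + (-0.3015)·2 + 0.3015·(-3) = -2.4121.
u_2 = v_2 + 2.4121·e_1 = (-1.1818, 1.2727, -2.2727).
‖u_2‖ = 2.8604, so e_2 = (-0.4132, 0.4449, -0.7946).
e_1·v_3 = (-0.9045)·3 + (-0.3015)·(-2) + 0.3015·1 = -1.8091; e_2·v_3 = (-0.4132)·3 + 0.4449·(-2) + (-0.7946)·1 = -2.9240.
u_3 = v_3 + 1.8091·e_1 + 2.9240·e_2 = (0.1556, -1.2444, -0.7778).

u_3 = (0.1556, -1.2444, -0.7778)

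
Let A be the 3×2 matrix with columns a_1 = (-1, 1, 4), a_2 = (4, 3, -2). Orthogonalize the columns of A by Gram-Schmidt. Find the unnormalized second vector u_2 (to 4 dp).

u_2 = (3.5000, 3.5000, 0.0000)

q_1 = a_1/‖a_1‖ = (-1, 1, 4)/4.2426 = (-0.2357, 0.2357, 0.9428).
r_{12} = q_1·a_2 = -2.1213.
u_2 = a_2 + 2.1213·q_1 = (3.5000, 3.5000, 0.0000).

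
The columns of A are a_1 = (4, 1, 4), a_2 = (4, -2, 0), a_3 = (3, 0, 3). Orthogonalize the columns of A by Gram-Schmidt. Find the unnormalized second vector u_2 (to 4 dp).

a_1 = (4, 1, 4); ‖a_1‖ = 5.7446, so e_1 = (0.6963, 0.1741, 0.6963).
e_1·a_2 = 0.6963·4 + 0.1741·(-2) + 0.6963·0 = 2.4371.
u_2 = a_2 − 2.4371·e_1 = (2.3030, -2.4242, -1.6970).

u_2 = (2.3030, -2.4242, -1.6970)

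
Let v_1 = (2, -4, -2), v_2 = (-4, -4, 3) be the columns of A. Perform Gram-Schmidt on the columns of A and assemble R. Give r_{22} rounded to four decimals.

r_{22} = 6.3901

e_1 = v_1/‖v_1‖ = (2, -4, -2)/4.8990 = (0.4082, -0.8165, -0.4082).
r_{12} = e_1·v_2 = 0.4082.
u_2 = v_2 − 0.4082·e_1 = (-4.1667, -3.6667, 3.1667).
r_{22} = ‖u_2‖ = 6.3901.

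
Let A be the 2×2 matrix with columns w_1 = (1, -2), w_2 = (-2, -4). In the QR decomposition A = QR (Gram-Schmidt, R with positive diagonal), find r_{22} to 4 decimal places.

q_1 = w_1/‖w_1‖ = (1, -2)/2.2361 = (0.4472, -0.8944).
r_{12} = q_1·w_2 = 2.6833.
u_2 = w_2 − 2.6833·q_1 = (-3.2000, -1.6000).
r_{22} = ‖u_2‖ = 3.5777.

r_{22} = 3.5777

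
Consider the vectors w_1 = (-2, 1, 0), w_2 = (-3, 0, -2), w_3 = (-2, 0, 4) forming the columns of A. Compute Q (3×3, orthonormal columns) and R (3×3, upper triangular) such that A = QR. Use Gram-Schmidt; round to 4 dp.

Q = [[-0.8944, -0.2491, -0.3714], [0.4472, -0.4983, -0.7428], [0.0000, -0.8305, 0.5571]], R = [[2.2361, 2.6833, 1.7889], [0.0000, 2.4083, -2.8235], [0.0000, 0.0000, 2.9711]]

w_1 = (-2, 1, 0); ‖w_1‖ = 2.2361, so q_1 = (-0.8944, 0.4472, 0.0000).
q_1·w_2 = (-0.8944)·(-3) + 0.4472·0 + 0.0000·(-2) = 2.6833.
u_2 = w_2 − 2.6833·q_1 = (-0.6000, -1.2000, -2.0000).
‖u_2‖ = 2.4083, so q_2 = (-0.2491, -0.4983, -0.8305).
q_1·w_3 = (-0.8944)·(-2) + 0.4472·0 + 0.0000·4 = 1.7889; q_2·w_3 = (-0.2491)·(-2) + (-0.4983)·0 + (-0.8305)·4 = -2.8235.
u_3 = w_3 − 1.7889·q_1 + 2.8235·q_2 = (-1.1034, -2.2069, 1.6552).
‖u_3‖ = 2.9711, so q_3 = (-0.3714, -0.7428, 0.5571).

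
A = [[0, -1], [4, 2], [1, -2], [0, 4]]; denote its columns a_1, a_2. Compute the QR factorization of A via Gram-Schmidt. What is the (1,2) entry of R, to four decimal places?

a_1 = (0, 4, 1, 0); ‖a_1‖ = 4.1231, so q_1 = (0.0000, 0.9701, 0.2425, 0.0000).
r_{12} = q_1·a_2 = 1.4552.

r_{12} = 1.4552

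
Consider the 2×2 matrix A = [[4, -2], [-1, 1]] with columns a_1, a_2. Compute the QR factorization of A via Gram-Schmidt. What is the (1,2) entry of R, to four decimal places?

r_{12} = -2.1828

a_1 = (4, -1); ‖a_1‖ = 4.1231, so e_1 = (0.9701, -0.2425).
r_{12} = e_1·a_2 = -2.1828.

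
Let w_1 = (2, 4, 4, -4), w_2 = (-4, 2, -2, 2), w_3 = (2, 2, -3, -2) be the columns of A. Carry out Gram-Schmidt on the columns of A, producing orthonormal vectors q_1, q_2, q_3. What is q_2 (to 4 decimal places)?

q_2 = (-0.7046, 0.6725, -0.1601, 0.1601)

w_1 = (2, 4, 4, -4); ‖w_1‖ = 7.2111, so q_1 = (0.2774, 0.5547, 0.5547, -0.5547).
q_1·w_2 = 0.2774·(-4) + 0.5547·2 + 0.5547·(-2) + (-0.5547)·2 = -2.2188.
u_2 = w_2 + 2.2188·q_1 = (-3.3846, 3.2308, -0.7692, 0.7692).
‖u_2‖ = 4.8038, so q_2 = (-0.7046, 0.6725, -0.1601, 0.1601).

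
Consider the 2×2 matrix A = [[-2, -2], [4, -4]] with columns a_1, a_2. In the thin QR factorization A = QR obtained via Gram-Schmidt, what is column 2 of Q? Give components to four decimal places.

e_2 = (-0.8944, -0.4472)

a_1 = (-2, 4); ‖a_1‖ = 4.4721, so e_1 = (-0.4472, 0.8944).
e_1·a_2 = (-0.4472)·(-2) + 0.8944·(-4) = -2.6833.
u_2 = a_2 + 2.6833·e_1 = (-3.2000, -1.6000).
‖u_2‖ = 3.5777, so e_2 = (-0.8944, -0.4472).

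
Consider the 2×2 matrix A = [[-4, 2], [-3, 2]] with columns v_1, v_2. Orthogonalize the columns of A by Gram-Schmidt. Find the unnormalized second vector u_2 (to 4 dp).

q_1 = v_1/‖v_1‖ = (-4, -3)/5.0000 = (-0.8000, -0.6000).
r_{12} = q_1·v_2 = -2.8000.
u_2 = v_2 + 2.8000·q_1 = (-0.2400, 0.3200).

u_2 = (-0.2400, 0.3200)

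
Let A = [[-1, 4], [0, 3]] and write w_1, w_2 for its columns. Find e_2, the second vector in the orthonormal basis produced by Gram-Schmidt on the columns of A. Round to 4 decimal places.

e_2 = (0.0000, 1.0000)

e_1 = w_1/‖w_1‖ = (-1, 0)/1.0000 = (-1.0000, 0.0000).
r_{12} = e_1·w_2 = -4.0000.
u_2 = w_2 + 4.0000·e_1 = (0.0000, 3.0000).
‖u_2‖ = 3.0000, so e_2 = (0.0000, 1.0000).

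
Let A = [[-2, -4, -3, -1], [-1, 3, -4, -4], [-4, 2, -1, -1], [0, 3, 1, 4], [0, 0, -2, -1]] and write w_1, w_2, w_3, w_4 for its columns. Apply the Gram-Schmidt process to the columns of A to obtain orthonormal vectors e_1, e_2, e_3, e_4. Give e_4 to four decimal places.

e_4 = (0.4225, -0.1712, -0.1684, 0.8468, 0.2163)

w_1 = (-2, -1, -4, 0, 0); ‖w_1‖ = 4.5826, so e_1 = (-0.4364, -0.2182, -0.8729, 0.0000, 0.0000).
e_1·w_2 = (-0.4364)·(-4) + (-0.2182)·3 + (-0.8729)·2 + 0.0000·3 + 0.0000·0 = -0.6547.
u_2 = w_2 + 0.6547·e_1 = (-4.2857, 2.8571, 1.4286, 3.0000, 0.0000).
‖u_2‖ = 6.1296, so e_2 = (-0.6992, 0.4661, 0.2331, 0.4894, 0.0000).
e_1·w_3 = (-0.4364)·(-3) + (-0.2182)·(-4) + (-0.8729)·(-1) + 0.0000·1 + 0.0000·(-2) = 3.0551; e_2·w_3 = (-0.6992)·(-3) + 0.4661·(-4) + 0.2331·(-1) + 0.4894·1 + 0.0000·(-2) = 0.4894.
u_3 = w_3 − 3.0551·e_1 − 0.4894·e_2 = (-1.3245, -3.5615, 1.5526, 0.7605, -2.0000).
‖u_3‖ = 4.6289, so e_3 = (-0.2861, -0.7694, 0.3354, 0.1643, -0.4321).
e_1·w_4 = (-0.4364)·(-1) + (-0.2182)·(-4) + (-0.8729)·(-1) + 0.0000·4 + 0.0000·(-1) = 2.1822; e_2·w_4 = (-0.6992)·(-1) + 0.4661·(-4) + 0.2331·(-1) + 0.4894·4 + 0.0000·(-1) = 0.5594; e_3·w_4 = (-0.2861)·(-1) + (-0.7694)·(-4) + 0.3354·(-1) + 0.1643·4 + (-0.4321)·(-1) = 4.1175.
u_4 = w_4 − 2.1822·e_1 − 0.5594·e_2 − 4.1175·e_3 = (1.5216, -0.6166, -0.6066, 3.0498, 0.7790).
‖u_4‖ = 3.6016, so e_4 = (0.4225, -0.1712, -0.1684, 0.8468, 0.2163).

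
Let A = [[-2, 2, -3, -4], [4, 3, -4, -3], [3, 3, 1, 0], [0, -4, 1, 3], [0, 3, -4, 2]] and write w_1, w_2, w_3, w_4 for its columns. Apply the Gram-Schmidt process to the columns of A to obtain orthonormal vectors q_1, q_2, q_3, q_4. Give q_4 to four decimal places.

w_1 = (-2, 4, 3, 0, 0); ‖w_1‖ = 5.3852, so q_1 = (-0.3714, 0.7428, 0.5571, 0.0000, 0.0000).
q_1·w_2 = (-0.3714)·2 + 0.7428·3 + 0.5571·3 + 0.0000·(-4) + 0.0000·3 = 3.1568.
u_2 = w_2 − 3.1568·q_1 = (3.1724, 0.6552, 1.2414, -4.0000, 3.0000).
‖u_2‖ = 6.0856, so q_2 = (0.5213, 0.1077, 0.2040, -0.6573, 0.4930).
q_1·w_3 = (-0.3714)·(-3) + 0.7428·(-4) + 0.5571·1 + 0.0000·1 + 0.0000·(-4) = -1.2999; q_2·w_3 = 0.5213·(-3) + 0.1077·(-4) + 0.2040·1 + (-0.6573)·1 + 0.4930·(-4) = -4.4197.
u_3 = w_3 + 1.2999·q_1 + 4.4197·q_2 = (-1.1788, -2.5587, 2.6257, -1.9050, -1.8212).
‖u_3‖ = 4.6665, so q_3 = (-0.2526, -0.5483, 0.5627, -0.4082, -0.3903).
q_1·w_4 = (-0.3714)·(-4) + 0.7428·(-3) + 0.5571·0 + 0.0000·3 + 0.0000·2 = -0.7428; q_2·w_4 = 0.5213·(-4) + 0.1077·(-3) + 0.2040·0 + (-0.6573)·3 + 0.4930·2 = -3.3941; q_3·w_4 = (-0.2526)·(-4) + (-0.5483)·(-3) + 0.5627·0 + (-0.4082)·3 + (-0.3903)·2 = 0.6501.
u_4 = w_4 + 0.7428·q_1 + 3.3941·q_2 − 0.6501·q_3 = (-2.3423, -1.7264, 0.7404, 1.0345, 3.9269).
‖u_4‖ = 5.0503, so q_4 = (-0.4638, -0.3418, 0.1466, 0.2048, 0.7776).

q_4 = (-0.4638, -0.3418, 0.1466, 0.2048, 0.7776)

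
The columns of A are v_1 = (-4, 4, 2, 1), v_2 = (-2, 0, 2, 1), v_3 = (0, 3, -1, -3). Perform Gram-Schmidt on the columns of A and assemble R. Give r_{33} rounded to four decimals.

r_{33} = 2.2632

v_1 = (-4, 4, 2, 1); ‖v_1‖ = 6.0828, so e_1 = (-0.6576, 0.6576, 0.3288, 0.1644).
e_1·v_2 = (-0.6576)·(-2) + 0.6576·0 + 0.3288·2 + 0.1644·1 = 2.1372.
u_2 = v_2 − 2.1372·e_1 = (-0.5946, -1.4054, 1.2973, 0.6486).
‖u_2‖ = 2.1053, so e_2 = (-0.2824, -0.6675, 0.6162, 0.3081).
e_1·v_3 = (-0.6576)·0 + 0.6576·3 + 0.3288·(-1) + 0.1644·(-3) = 1.1508; e_2·v_3 = (-0.2824)·0 + (-0.6675)·3 + 0.6162·(-1) + 0.3081·(-3) = -3.5431.
u_3 = v_3 − 1.1508·e_1 + 3.5431·e_2 = (-0.2439, -0.1220, 0.8049, -2.0976).
r_{33} = ‖u_3‖ = 2.2632.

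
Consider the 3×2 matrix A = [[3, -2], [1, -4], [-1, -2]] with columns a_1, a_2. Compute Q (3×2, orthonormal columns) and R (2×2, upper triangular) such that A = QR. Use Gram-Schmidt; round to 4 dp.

a_1 = (3, 1, -1); ‖a_1‖ = 3.3166, so q_1 = (0.9045, 0.3015, -0.3015).
q_1·a_2 = 0.9045·(-2) + 0.3015·(-4) + (-0.3015)·(-2) = -2.4121.
u_2 = a_2 + 2.4121·q_1 = (0.1818, -3.2727, -2.7273).
‖u_2‖ = 4.2640, so q_2 = (0.0426, -0.7675, -0.6396).

Q = [[0.9045, 0.0426], [0.3015, -0.7675], [-0.3015, -0.6396]], R = [[3.3166, -2.4121], [0.0000, 4.2640]]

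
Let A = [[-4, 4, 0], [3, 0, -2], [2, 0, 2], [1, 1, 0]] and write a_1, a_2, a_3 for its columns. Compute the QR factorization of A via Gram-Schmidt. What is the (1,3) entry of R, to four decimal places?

q_1 = a_1/‖a_1‖ = (-4, 3, 2, 1)/5.4772 = (-0.7303, 0.5477, 0.3651, 0.1826).
r_{13} = q_1·a_3 = -0.3651.

r_{13} = -0.3651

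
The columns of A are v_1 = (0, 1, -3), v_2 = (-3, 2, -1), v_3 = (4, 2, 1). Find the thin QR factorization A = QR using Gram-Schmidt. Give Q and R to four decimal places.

v_1 = (0, 1, -3); ‖v_1‖ = 3.1623, so q_1 = (0.0000, 0.3162, -0.9487).
q_1·v_2 = 0.0000·(-3) + 0.3162·2 + (-0.9487)·(-1) = 1.5811.
u_2 = v_2 − 1.5811·q_1 = (-3.0000, 1.5000, 0.5000).
‖u_2‖ = 3.3912, so q_2 = (-0.8847, 0.4423, 0.1474).
q_1·v_3 = 0.0000·4 + 0.3162·2 + (-0.9487)·1 = -0.3162; q_2·v_3 = (-0.8847)·4 + 0.4423·2 + 0.1474·1 = -2.5065.
u_3 = v_3 + 0.3162·q_1 + 2.5065·q_2 = (1.7826, 3.2087, 1.0696).
‖u_3‖ = 3.8233, so q_3 = (0.4663, 0.8393, 0.2798).

Q = [[0.0000, -0.8847, 0.4663], [0.3162, 0.4423, 0.8393], [-0.9487, 0.1474, 0.2798]], R = [[3.1623, 1.5811, -0.3162], [0.0000, 3.3912, -2.5065], [0.0000, 0.0000, 3.8233]]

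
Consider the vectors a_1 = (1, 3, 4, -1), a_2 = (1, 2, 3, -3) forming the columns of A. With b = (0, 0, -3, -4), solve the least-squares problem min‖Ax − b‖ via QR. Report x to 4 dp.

x = (-1.8248, 1.8759)

a_1 = (1, 3, 4, -1); ‖a_1‖ = 5.1962, so q_1 = (0.1925, 0.5774, 0.7698, -0.1925).
q_1·a_2 = 0.1925·1 + 0.5774·2 + 0.7698·3 + (-0.1925)·(-3) = 4.2339.
u_2 = a_2 − 4.2339·q_1 = (0.1852, -0.4444, -0.2593, -2.1852).
‖u_2‖ = 2.2526, so q_2 = (0.0822, -0.1973, -0.1151, -0.9701).
Qᵀb = (-1.5396, 4.2256).
Back-substitute: x_2 = 4.2256/2.2526 = 1.8759.
x_1 = (-1.5396 − 4.2339·1.8759)/5.1962 = -1.8248.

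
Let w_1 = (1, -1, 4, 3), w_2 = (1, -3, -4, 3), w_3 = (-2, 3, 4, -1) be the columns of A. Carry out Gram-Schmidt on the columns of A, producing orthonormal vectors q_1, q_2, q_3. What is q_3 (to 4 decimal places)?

w_1 = (1, -1, 4, 3); ‖w_1‖ = 5.1962, so q_1 = (0.1925, -0.1925, 0.7698, 0.5774).
q_1·w_2 = 0.1925·1 + (-0.1925)·(-3) + 0.7698·(-4) + 0.5774·3 = -0.5774.
u_2 = w_2 + 0.5774·q_1 = (1.1111, -3.1111, -3.5556, 3.3333).
‖u_2‖ = 5.8878, so q_2 = (0.1887, -0.5284, -0.6039, 0.5661).
q_1·w_3 = 0.1925·(-2) + (-0.1925)·3 + 0.7698·4 + 0.5774·(-1) = 1.5396; q_2·w_3 = 0.1887·(-2) + (-0.5284)·3 + (-0.6039)·4 + 0.5661·(-1) = -4.9443.
u_3 = w_3 − 1.5396·q_1 + 4.9443·q_2 = (-1.3632, 0.6838, -0.1709, 0.9103).
‖u_3‖ = 1.7843, so q_3 = (-0.7640, 0.3832, -0.0958, 0.5101).

q_3 = (-0.7640, 0.3832, -0.0958, 0.5101)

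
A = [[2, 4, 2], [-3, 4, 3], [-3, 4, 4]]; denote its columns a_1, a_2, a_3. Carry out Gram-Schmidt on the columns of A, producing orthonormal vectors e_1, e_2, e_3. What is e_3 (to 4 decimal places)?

e_1 = a_1/‖a_1‖ = (2, -3, -3)/4.6904 = (0.4264, -0.6396, -0.6396).
r_{12} = e_1·a_2 = -3.4112.
u_2 = a_2 + 3.4112·e_1 = (5.4545, 1.8182, 1.8182).
‖u_2‖ = 6.0302, so e_2 = (0.9045, 0.3015, 0.3015).
r_{13} = e_1·a_3 = -3.6244; r_{23} = e_2·a_3 = 3.9196.
u_3 = a_3 + 3.6244·e_1 − 3.9196·e_2 = (0.0000, -0.5000, 0.5000).
‖u_3‖ = 0.7071, so e_3 = (0.0000, -0.7071, 0.7071).

e_3 = (0.0000, -0.7071, 0.7071)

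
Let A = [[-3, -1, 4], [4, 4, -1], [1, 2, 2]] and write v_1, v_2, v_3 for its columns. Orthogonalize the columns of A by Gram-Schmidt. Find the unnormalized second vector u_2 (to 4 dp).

u_2 = (1.4231, 0.7692, 1.1923)

q_1 = v_1/‖v_1‖ = (-3, 4, 1)/5.0990 = (-0.5883, 0.7845, 0.1961).
r_{12} = q_1·v_2 = 4.1184.
u_2 = v_2 − 4.1184·q_1 = (1.4231, 0.7692, 1.1923).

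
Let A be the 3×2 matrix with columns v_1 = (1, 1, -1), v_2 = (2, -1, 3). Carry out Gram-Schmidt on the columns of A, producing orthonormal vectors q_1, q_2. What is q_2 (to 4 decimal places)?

v_1 = (1, 1, -1); ‖v_1‖ = 1.7321, so q_1 = (0.5774, 0.5774, -0.5774).
q_1·v_2 = 0.5774·2 + 0.5774·(-1) + (-0.5774)·3 = -1.1547.
u_2 = v_2 + 1.1547·q_1 = (2.6667, -0.3333, 2.3333).
‖u_2‖ = 3.5590, so q_2 = (0.7493, -0.0937, 0.6556).

q_2 = (0.7493, -0.0937, 0.6556)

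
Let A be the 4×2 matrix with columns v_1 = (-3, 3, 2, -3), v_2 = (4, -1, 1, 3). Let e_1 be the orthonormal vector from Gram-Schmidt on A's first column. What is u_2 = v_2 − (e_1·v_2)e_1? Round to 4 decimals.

u_2 = (1.8710, 1.1290, 2.4194, 0.8710)

v_1 = (-3, 3, 2, -3); ‖v_1‖ = 5.5678, so e_1 = (-0.5388, 0.5388, 0.3592, -0.5388).
e_1·v_2 = (-0.5388)·4 + 0.5388·(-1) + 0.3592·1 + (-0.5388)·3 = -3.9513.
u_2 = v_2 + 3.9513·e_1 = (1.8710, 1.1290, 2.4194, 0.8710).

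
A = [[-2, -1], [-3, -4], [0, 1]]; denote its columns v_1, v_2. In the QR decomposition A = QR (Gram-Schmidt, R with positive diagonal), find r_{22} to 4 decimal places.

e_1 = v_1/‖v_1‖ = (-2, -3, 0)/3.6056 = (-0.5547, -0.8321, 0.0000).
r_{12} = e_1·v_2 = 3.8829.
u_2 = v_2 − 3.8829·e_1 = (1.1538, -0.7692, 1.0000).
r_{22} = ‖u_2‖ = 1.7097.

r_{22} = 1.7097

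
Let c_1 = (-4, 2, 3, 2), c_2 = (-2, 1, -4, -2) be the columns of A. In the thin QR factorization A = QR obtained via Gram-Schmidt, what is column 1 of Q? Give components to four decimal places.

q_1 = (-0.6963, 0.3482, 0.5222, 0.3482)

q_1 = c_1/‖c_1‖ = (-4, 2, 3, 2)/5.7446 = (-0.6963, 0.3482, 0.5222, 0.3482).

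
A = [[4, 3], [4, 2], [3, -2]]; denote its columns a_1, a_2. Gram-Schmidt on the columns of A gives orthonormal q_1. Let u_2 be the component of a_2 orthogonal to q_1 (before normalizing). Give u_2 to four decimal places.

u_2 = (1.6341, 0.6341, -3.0244)

a_1 = (4, 4, 3); ‖a_1‖ = 6.4031, so q_1 = (0.6247, 0.6247, 0.4685).
q_1·a_2 = 0.6247·3 + 0.6247·2 + 0.4685·(-2) = 2.1864.
u_2 = a_2 − 2.1864·q_1 = (1.6341, 0.6341, -3.0244).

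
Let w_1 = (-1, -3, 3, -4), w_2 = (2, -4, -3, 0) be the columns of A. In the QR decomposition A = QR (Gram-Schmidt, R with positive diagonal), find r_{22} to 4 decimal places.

e_1 = w_1/‖w_1‖ = (-1, -3, 3, -4)/5.9161 = (-0.1690, -0.5071, 0.5071, -0.6761).
r_{12} = e_1·w_2 = 0.1690.
u_2 = w_2 − 0.1690·e_1 = (2.0286, -3.9143, -3.0857, 0.1143).
r_{22} = ‖u_2‖ = 5.3825.

r_{22} = 5.3825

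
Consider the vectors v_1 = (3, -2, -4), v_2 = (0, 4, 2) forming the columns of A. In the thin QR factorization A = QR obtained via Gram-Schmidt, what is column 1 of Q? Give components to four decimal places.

v_1 = (3, -2, -4); ‖v_1‖ = 5.3852, so q_1 = (0.5571, -0.3714, -0.7428).

q_1 = (0.5571, -0.3714, -0.7428)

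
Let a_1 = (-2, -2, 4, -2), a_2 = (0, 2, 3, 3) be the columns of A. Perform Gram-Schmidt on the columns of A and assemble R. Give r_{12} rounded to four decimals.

r_{12} = 0.3780

e_1 = a_1/‖a_1‖ = (-2, -2, 4, -2)/5.2915 = (-0.3780, -0.3780, 0.7559, -0.3780).
r_{12} = e_1·a_2 = 0.3780.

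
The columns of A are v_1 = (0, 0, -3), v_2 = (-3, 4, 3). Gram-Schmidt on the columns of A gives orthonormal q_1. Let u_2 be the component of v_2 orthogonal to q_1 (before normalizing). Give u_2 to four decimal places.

v_1 = (0, 0, -3); ‖v_1‖ = 3.0000, so q_1 = (0.0000, 0.0000, -1.0000).
q_1·v_2 = 0.0000·(-3) + 0.0000·4 + (-1.0000)·3 = -3.0000.
u_2 = v_2 + 3.0000·q_1 = (-3.0000, 4.0000, 0.0000).

u_2 = (-3.0000, 4.0000, 0.0000)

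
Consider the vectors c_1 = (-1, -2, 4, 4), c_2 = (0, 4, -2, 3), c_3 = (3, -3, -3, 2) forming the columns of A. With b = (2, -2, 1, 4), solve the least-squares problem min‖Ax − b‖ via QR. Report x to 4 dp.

c_1 = (-1, -2, 4, 4); ‖c_1‖ = 6.0828, so e_1 = (-0.1644, -0.3288, 0.6576, 0.6576).
e_1·c_2 = (-0.1644)·0 + (-0.3288)·4 + 0.6576·(-2) + 0.6576·3 = -0.6576.
u_2 = c_2 + 0.6576·e_1 = (-0.1081, 3.7838, -1.5676, 3.4324).
‖u_2‖ = 5.3449, so e_2 = (-0.0202, 0.7079, -0.2933, 0.6422).
e_1·c_3 = (-0.1644)·3 + (-0.3288)·(-3) + 0.6576·(-3) + 0.6576·2 = -0.1644; e_2·c_3 = (-0.0202)·3 + 0.7079·(-3) + (-0.2933)·(-3) + 0.6422·2 = -0.0202.
u_3 = c_3 + 0.1644·e_1 + 0.0202·e_2 = (2.9726, -3.0397, -2.8978, 2.1211).
‖u_3‖ = 5.5653, so e_3 = (0.5341, -0.5462, -0.5207, 0.3811).
Qᵀb = (3.6168, 0.8192, 3.1645).
Back-substitute: x_3 = 3.1645/5.5653 = 0.5686.
x_2 = (0.8192 + 0.0202·0.5686)/5.3449 = 0.1554.
x_1 = (3.6168 + 0.6576·0.1554 + 0.1644·0.5686)/6.0828 = 0.6268.

x = (0.6268, 0.1554, 0.5686)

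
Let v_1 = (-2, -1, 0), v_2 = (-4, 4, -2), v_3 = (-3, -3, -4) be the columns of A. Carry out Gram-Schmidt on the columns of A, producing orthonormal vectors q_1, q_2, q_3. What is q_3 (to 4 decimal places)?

q_3 = (0.1562, -0.3123, -0.9370)

v_1 = (-2, -1, 0); ‖v_1‖ = 2.2361, so q_1 = (-0.8944, -0.4472, 0.0000).
q_1·v_2 = (-0.8944)·(-4) + (-0.4472)·4 + 0.0000·(-2) = 1.7889.
u_2 = v_2 − 1.7889·q_1 = (-2.4000, 4.8000, -2.0000).
‖u_2‖ = 5.7271, so q_2 = (-0.4191, 0.8381, -0.3492).
q_1·v_3 = (-0.8944)·(-3) + (-0.4472)·(-3) + 0.0000·(-4) = 4.0249; q_2·v_3 = (-0.4191)·(-3) + 0.8381·(-3) + (-0.3492)·(-4) = 0.1397.
u_3 = v_3 − 4.0249·q_1 − 0.1397·q_2 = (0.6585, -1.3171, -3.9512).
‖u_3‖ = 4.2167, so q_3 = (0.1562, -0.3123, -0.9370).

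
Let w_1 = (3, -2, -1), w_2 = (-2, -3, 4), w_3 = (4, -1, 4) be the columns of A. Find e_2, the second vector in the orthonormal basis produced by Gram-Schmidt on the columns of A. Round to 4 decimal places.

w_1 = (3, -2, -1); ‖w_1‖ = 3.7417, so e_1 = (0.8018, -0.5345, -0.2673).
e_1·w_2 = 0.8018·(-2) + (-0.5345)·(-3) + (-0.2673)·4 = -1.0690.
u_2 = w_2 + 1.0690·e_1 = (-1.1429, -3.5714, 3.7143).
‖u_2‖ = 5.2780, so e_2 = (-0.2165, -0.6767, 0.7037).

e_2 = (-0.2165, -0.6767, 0.7037)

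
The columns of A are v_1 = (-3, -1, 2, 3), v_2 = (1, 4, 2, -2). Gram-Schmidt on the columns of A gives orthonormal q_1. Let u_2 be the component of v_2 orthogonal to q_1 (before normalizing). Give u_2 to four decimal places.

u_2 = (-0.1739, 3.6087, 2.7826, -0.8261)

q_1 = v_1/‖v_1‖ = (-3, -1, 2, 3)/4.7958 = (-0.6255, -0.2085, 0.4170, 0.6255).
r_{12} = q_1·v_2 = -1.8766.
u_2 = v_2 + 1.8766·q_1 = (-0.1739, 3.6087, 2.7826, -0.8261).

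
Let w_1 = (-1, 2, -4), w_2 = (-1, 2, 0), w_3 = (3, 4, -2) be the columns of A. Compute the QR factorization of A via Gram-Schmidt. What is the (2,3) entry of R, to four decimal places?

w_1 = (-1, 2, -4); ‖w_1‖ = 4.5826, so e_1 = (-0.2182, 0.4364, -0.8729).
e_1·w_2 = (-0.2182)·(-1) + 0.4364·2 + (-0.8729)·0 = 1.0911.
u_2 = w_2 − 1.0911·e_1 = (-0.7619, 1.5238, 0.9524).
‖u_2‖ = 1.9518, so e_2 = (-0.3904, 0.7807, 0.4880).
r_{23} = e_2·w_3 = 0.9759.

r_{23} = 0.9759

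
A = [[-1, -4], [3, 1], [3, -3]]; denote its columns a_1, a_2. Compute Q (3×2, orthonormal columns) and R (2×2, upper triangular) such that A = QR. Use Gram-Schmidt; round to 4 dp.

e_1 = a_1/‖a_1‖ = (-1, 3, 3)/4.3589 = (-0.2294, 0.6882, 0.6882).
r_{12} = e_1·a_2 = -0.4588.
u_2 = a_2 + 0.4588·e_1 = (-4.1053, 1.3158, -2.6842).
‖u_2‖ = 5.0783, so e_2 = (-0.8084, 0.2591, -0.5286).

Q = [[-0.2294, -0.8084], [0.6882, 0.2591], [0.6882, -0.5286]], R = [[4.3589, -0.4588], [0.0000, 5.0783]]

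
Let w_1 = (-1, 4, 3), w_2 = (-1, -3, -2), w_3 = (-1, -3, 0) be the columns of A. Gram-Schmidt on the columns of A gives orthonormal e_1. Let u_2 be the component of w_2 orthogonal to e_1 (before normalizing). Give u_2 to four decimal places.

u_2 = (-1.6538, -0.3846, -0.0385)

e_1 = w_1/‖w_1‖ = (-1, 4, 3)/5.0990 = (-0.1961, 0.7845, 0.5883).
r_{12} = e_1·w_2 = -3.3340.
u_2 = w_2 + 3.3340·e_1 = (-1.6538, -0.3846, -0.0385).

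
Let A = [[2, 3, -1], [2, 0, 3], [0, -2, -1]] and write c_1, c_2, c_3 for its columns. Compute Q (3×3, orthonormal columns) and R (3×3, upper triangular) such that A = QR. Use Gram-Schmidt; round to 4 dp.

c_1 = (2, 2, 0); ‖c_1‖ = 2.8284, so q_1 = (0.7071, 0.7071, 0.0000).
q_1·c_2 = 0.7071·3 + 0.7071·0 + 0.0000·(-2) = 2.1213.
u_2 = c_2 − 2.1213·q_1 = (1.5000, -1.5000, -2.0000).
‖u_2‖ = 2.9155, so q_2 = (0.5145, -0.5145, -0.6860).
q_1·c_3 = 0.7071·(-1) + 0.7071·3 + 0.0000·(-1) = 1.4142; q_2·c_3 = 0.5145·(-1) + (-0.5145)·3 + (-0.6860)·(-1) = -1.3720.
u_3 = c_3 − 1.4142·q_1 + 1.3720·q_2 = (-1.2941, 1.2941, -1.9412).
‖u_3‖ = 2.6679, so q_3 = (-0.4851, 0.4851, -0.7276).

Q = [[0.7071, 0.5145, -0.4851], [0.7071, -0.5145, 0.4851], [0.0000, -0.6860, -0.7276]], R = [[2.8284, 2.1213, 1.4142], [0.0000, 2.9155, -1.3720], [0.0000, 0.0000, 2.6679]]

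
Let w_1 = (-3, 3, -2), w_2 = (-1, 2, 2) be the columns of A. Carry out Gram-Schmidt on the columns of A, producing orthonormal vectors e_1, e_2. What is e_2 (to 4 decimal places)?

w_1 = (-3, 3, -2); ‖w_1‖ = 4.6904, so e_1 = (-0.6396, 0.6396, -0.4264).
e_1·w_2 = (-0.6396)·(-1) + 0.6396·2 + (-0.4264)·2 = 1.0660.
u_2 = w_2 − 1.0660·e_1 = (-0.3182, 1.3182, 2.4545).
‖u_2‖ = 2.8042, so e_2 = (-0.1135, 0.4701, 0.8753).

e_2 = (-0.1135, 0.4701, 0.8753)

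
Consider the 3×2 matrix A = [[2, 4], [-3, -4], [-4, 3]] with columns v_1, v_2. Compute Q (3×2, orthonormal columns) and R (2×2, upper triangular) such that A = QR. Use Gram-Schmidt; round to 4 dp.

q_1 = v_1/‖v_1‖ = (2, -3, -4)/5.3852 = (0.3714, -0.5571, -0.7428).
r_{12} = q_1·v_2 = 1.4856.
u_2 = v_2 − 1.4856·q_1 = (3.4483, -3.1724, 4.1034).
‖u_2‖ = 6.2284, so q_2 = (0.5536, -0.5093, 0.6588).

Q = [[0.3714, 0.5536], [-0.5571, -0.5093], [-0.7428, 0.6588]], R = [[5.3852, 1.4856], [0.0000, 6.2284]]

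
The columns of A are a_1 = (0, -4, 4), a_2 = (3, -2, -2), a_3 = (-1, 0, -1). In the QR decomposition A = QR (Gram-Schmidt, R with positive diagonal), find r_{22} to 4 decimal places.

r_{22} = 4.1231

a_1 = (0, -4, 4); ‖a_1‖ = 5.6569, so e_1 = (0.0000, -0.7071, 0.7071).
e_1·a_2 = 0.0000·3 + (-0.7071)·(-2) + 0.7071·(-2) = 0.0000.
u_2 = a_2 + 0.0000·e_1 = (3.0000, -2.0000, -2.0000).
r_{22} = ‖u_2‖ = 4.1231.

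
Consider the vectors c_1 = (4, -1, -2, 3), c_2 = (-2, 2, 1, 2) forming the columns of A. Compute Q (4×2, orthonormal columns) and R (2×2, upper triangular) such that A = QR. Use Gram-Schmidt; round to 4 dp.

Q = [[0.7303, -0.3493], [-0.1826, 0.5240], [-0.3651, 0.1747], [0.5477, 0.7569]], R = [[5.4772, -1.0954], [0.0000, 3.4351]]

c_1 = (4, -1, -2, 3); ‖c_1‖ = 5.4772, so q_1 = (0.7303, -0.1826, -0.3651, 0.5477).
q_1·c_2 = 0.7303·(-2) + (-0.1826)·2 + (-0.3651)·1 + 0.5477·2 = -1.0954.
u_2 = c_2 + 1.0954·q_1 = (-1.2000, 1.8000, 0.6000, 2.6000).
‖u_2‖ = 3.4351, so q_2 = (-0.3493, 0.5240, 0.1747, 0.7569).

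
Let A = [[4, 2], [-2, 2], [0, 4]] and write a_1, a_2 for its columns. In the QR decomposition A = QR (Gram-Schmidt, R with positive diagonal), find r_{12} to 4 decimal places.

a_1 = (4, -2, 0); ‖a_1‖ = 4.4721, so q_1 = (0.8944, -0.4472, 0.0000).
r_{12} = q_1·a_2 = 0.8944.

r_{12} = 0.8944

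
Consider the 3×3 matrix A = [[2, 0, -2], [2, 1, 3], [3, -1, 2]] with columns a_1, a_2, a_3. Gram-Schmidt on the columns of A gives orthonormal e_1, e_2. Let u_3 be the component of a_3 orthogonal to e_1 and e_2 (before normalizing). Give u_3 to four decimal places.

u_3 = (-3.0303, 1.2121, 1.2121)

a_1 = (2, 2, 3); ‖a_1‖ = 4.1231, so e_1 = (0.4851, 0.4851, 0.7276).
e_1·a_2 = 0.4851·0 + 0.4851·1 + 0.7276·(-1) = -0.2425.
u_2 = a_2 + 0.2425·e_1 = (0.1176, 1.1176, -0.8235).
‖u_2‖ = 1.3933, so e_2 = (0.0844, 0.8022, -0.5911).
e_1·a_3 = 0.4851·(-2) + 0.4851·3 + 0.7276·2 = 1.9403; e_2·a_3 = 0.0844·(-2) + 0.8022·3 + (-0.5911)·2 = 1.0555.
u_3 = a_3 − 1.9403·e_1 − 1.0555·e_2 = (-3.0303, 1.2121, 1.2121).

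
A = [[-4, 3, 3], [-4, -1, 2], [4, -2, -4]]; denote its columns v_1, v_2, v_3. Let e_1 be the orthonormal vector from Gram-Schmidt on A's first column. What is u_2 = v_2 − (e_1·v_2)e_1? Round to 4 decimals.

v_1 = (-4, -4, 4); ‖v_1‖ = 6.9282, so e_1 = (-0.5774, -0.5774, 0.5774).
e_1·v_2 = (-0.5774)·3 + (-0.5774)·(-1) + 0.5774·(-2) = -2.3094.
u_2 = v_2 + 2.3094·e_1 = (1.6667, -2.3333, -0.6667).

u_2 = (1.6667, -2.3333, -0.6667)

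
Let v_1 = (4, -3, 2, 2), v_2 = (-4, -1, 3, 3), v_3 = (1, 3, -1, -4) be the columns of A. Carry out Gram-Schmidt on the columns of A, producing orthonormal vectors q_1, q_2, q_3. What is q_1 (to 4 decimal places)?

q_1 = (0.6963, -0.5222, 0.3482, 0.3482)

v_1 = (4, -3, 2, 2); ‖v_1‖ = 5.7446, so q_1 = (0.6963, -0.5222, 0.3482, 0.3482).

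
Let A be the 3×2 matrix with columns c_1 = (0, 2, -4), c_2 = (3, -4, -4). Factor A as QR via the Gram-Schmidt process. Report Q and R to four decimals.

c_1 = (0, 2, -4); ‖c_1‖ = 4.4721, so e_1 = (0.0000, 0.4472, -0.8944).
e_1·c_2 = 0.0000·3 + 0.4472·(-4) + (-0.8944)·(-4) = 1.7889.
u_2 = c_2 − 1.7889·e_1 = (3.0000, -4.8000, -2.4000).
‖u_2‖ = 6.1482, so e_2 = (0.4880, -0.7807, -0.3904).

Q = [[0.0000, 0.4880], [0.4472, -0.7807], [-0.8944, -0.3904]], R = [[4.4721, 1.7889], [0.0000, 6.1482]]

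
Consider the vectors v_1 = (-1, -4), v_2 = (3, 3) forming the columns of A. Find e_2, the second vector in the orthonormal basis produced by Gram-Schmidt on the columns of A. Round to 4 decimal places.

e_1 = v_1/‖v_1‖ = (-1, -4)/4.1231 = (-0.2425, -0.9701).
r_{12} = e_1·v_2 = -3.6380.
u_2 = v_2 + 3.6380·e_1 = (2.1176, -0.5294).
‖u_2‖ = 2.1828, so e_2 = (0.9701, -0.2425).

e_2 = (0.9701, -0.2425)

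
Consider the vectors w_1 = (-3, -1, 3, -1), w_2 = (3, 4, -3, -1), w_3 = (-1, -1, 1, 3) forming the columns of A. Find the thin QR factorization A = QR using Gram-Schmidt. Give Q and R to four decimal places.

w_1 = (-3, -1, 3, -1); ‖w_1‖ = 4.4721, so e_1 = (-0.6708, -0.2236, 0.6708, -0.2236).
e_1·w_2 = (-0.6708)·3 + (-0.2236)·4 + 0.6708·(-3) + (-0.2236)·(-1) = -4.6957.
u_2 = w_2 + 4.6957·e_1 = (-0.1500, 2.9500, 0.1500, -2.0500).
‖u_2‖ = 3.5986, so e_2 = (-0.0417, 0.8198, 0.0417, -0.5697).
e_1·w_3 = (-0.6708)·(-1) + (-0.2236)·(-1) + 0.6708·1 + (-0.2236)·3 = 0.8944; e_2·w_3 = (-0.0417)·(-1) + 0.8198·(-1) + 0.0417·1 + (-0.5697)·3 = -2.4454.
u_3 = w_3 − 0.8944·e_1 + 2.4454·e_2 = (-0.5019, 1.2046, 0.5019, 1.8069).
‖u_3‖ = 2.2847, so e_3 = (-0.2197, 0.5272, 0.2197, 0.7909).

Q = [[-0.6708, -0.0417, -0.2197], [-0.2236, 0.8198, 0.5272], [0.6708, 0.0417, 0.2197], [-0.2236, -0.5697, 0.7909]], R = [[4.4721, -4.6957, 0.8944], [0.0000, 3.5986, -2.4454], [0.0000, 0.0000, 2.2847]]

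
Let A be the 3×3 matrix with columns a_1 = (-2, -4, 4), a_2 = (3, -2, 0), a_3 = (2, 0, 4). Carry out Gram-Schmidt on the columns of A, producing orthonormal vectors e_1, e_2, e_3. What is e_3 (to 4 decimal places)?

e_1 = a_1/‖a_1‖ = (-2, -4, 4)/6.0000 = (-0.3333, -0.6667, 0.6667).
r_{12} = e_1·a_2 = 0.3333.
u_2 = a_2 − 0.3333·e_1 = (3.1111, -1.7778, -0.2222).
‖u_2‖ = 3.5901, so e_2 = (0.8666, -0.4952, -0.0619).
r_{13} = e_1·a_3 = 2.0000; r_{23} = e_2·a_3 = 1.4856.
u_3 = a_3 − 2.0000·e_1 − 1.4856·e_2 = (1.3793, 2.0690, 2.7586).
‖u_3‖ = 3.7139, so e_3 = (0.3714, 0.5571, 0.7428).

e_3 = (0.3714, 0.5571, 0.7428)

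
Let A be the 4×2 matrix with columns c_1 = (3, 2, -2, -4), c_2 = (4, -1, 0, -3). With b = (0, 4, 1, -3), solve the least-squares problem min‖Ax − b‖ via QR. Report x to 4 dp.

c_1 = (3, 2, -2, -4); ‖c_1‖ = 5.7446, so q_1 = (0.5222, 0.3482, -0.3482, -0.6963).
q_1·c_2 = 0.5222·4 + 0.3482·(-1) + (-0.3482)·0 + (-0.6963)·(-3) = 3.8297.
u_2 = c_2 − 3.8297·q_1 = (2.0000, -2.3333, 1.3333, -0.3333).
‖u_2‖ = 3.3665, so q_2 = (0.5941, -0.6931, 0.3961, -0.0990).
Qᵀb = (3.1334, -2.0793).
Back-substitute: x_2 = -2.0793/3.3665 = -0.6176.
x_1 = (3.1334 − 3.8297·(-0.6176))/5.7446 = 0.9572.

x = (0.9572, -0.6176)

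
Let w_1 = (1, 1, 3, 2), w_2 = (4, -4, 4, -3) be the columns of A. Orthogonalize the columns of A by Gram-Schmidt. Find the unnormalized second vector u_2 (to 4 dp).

w_1 = (1, 1, 3, 2); ‖w_1‖ = 3.8730, so e_1 = (0.2582, 0.2582, 0.7746, 0.5164).
e_1·w_2 = 0.2582·4 + 0.2582·(-4) + 0.7746·4 + 0.5164·(-3) = 1.5492.
u_2 = w_2 − 1.5492·e_1 = (3.6000, -4.4000, 2.8000, -3.8000).

u_2 = (3.6000, -4.4000, 2.8000, -3.8000)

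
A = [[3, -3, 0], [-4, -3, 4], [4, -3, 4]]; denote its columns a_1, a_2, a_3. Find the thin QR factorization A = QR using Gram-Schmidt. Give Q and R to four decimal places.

a_1 = (3, -4, 4); ‖a_1‖ = 6.4031, so e_1 = (0.4685, -0.6247, 0.6247).
e_1·a_2 = 0.4685·(-3) + (-0.6247)·(-3) + 0.6247·(-3) = -1.4056.
u_2 = a_2 + 1.4056·e_1 = (-2.3415, -3.8780, -2.1220).
‖u_2‖ = 5.0024, so e_2 = (-0.4681, -0.7752, -0.4242).
e_1·a_3 = 0.4685·0 + (-0.6247)·4 + 0.6247·4 = 0.0000; e_2·a_3 = (-0.4681)·0 + (-0.7752)·4 + (-0.4242)·4 = -4.7977.
u_3 = a_3 + 0.0000·e_1 + 4.7977·e_2 = (-2.2456, 0.2807, 1.9649).
‖u_3‖ = 2.9971, so e_3 = (-0.7493, 0.0937, 0.6556).

Q = [[0.4685, -0.4681, -0.7493], [-0.6247, -0.7752, 0.0937], [0.6247, -0.4242, 0.6556]], R = [[6.4031, -1.4056, 0.0000], [0.0000, 5.0024, -4.7977], [0.0000, 0.0000, 2.9971]]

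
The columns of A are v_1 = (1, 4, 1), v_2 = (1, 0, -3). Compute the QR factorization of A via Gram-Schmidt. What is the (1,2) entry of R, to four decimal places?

r_{12} = -0.4714

v_1 = (1, 4, 1); ‖v_1‖ = 4.2426, so q_1 = (0.2357, 0.9428, 0.2357).
r_{12} = q_1·v_2 = -0.4714.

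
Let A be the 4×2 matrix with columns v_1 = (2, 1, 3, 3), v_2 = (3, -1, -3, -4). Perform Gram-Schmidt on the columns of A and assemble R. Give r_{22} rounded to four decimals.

r_{22} = 4.8856

v_1 = (2, 1, 3, 3); ‖v_1‖ = 4.7958, so e_1 = (0.4170, 0.2085, 0.6255, 0.6255).
e_1·v_2 = 0.4170·3 + 0.2085·(-1) + 0.6255·(-3) + 0.6255·(-4) = -3.3362.
u_2 = v_2 + 3.3362·e_1 = (4.3913, -0.3043, -0.9130, -1.9130).
r_{22} = ‖u_2‖ = 4.8856.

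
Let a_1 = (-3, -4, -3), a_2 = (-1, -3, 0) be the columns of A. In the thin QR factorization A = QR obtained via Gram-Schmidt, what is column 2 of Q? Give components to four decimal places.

e_2 = (0.1759, -0.6717, 0.7197)

e_1 = a_1/‖a_1‖ = (-3, -4, -3)/5.8310 = (-0.5145, -0.6860, -0.5145).
r_{12} = e_1·a_2 = 2.5725.
u_2 = a_2 − 2.5725·e_1 = (0.3235, -1.2353, 1.3235).
‖u_2‖ = 1.8391, so e_2 = (0.1759, -0.6717, 0.7197).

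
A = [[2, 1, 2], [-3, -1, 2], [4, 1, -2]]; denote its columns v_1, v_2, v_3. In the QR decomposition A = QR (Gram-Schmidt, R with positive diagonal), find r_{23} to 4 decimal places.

q_1 = v_1/‖v_1‖ = (2, -3, 4)/5.3852 = (0.3714, -0.5571, 0.7428).
r_{12} = q_1·v_2 = 1.6713.
u_2 = v_2 − 1.6713·q_1 = (0.3793, -0.0690, -0.2414).
‖u_2‖ = 0.4549, so q_2 = (0.8339, -0.1516, -0.5307).
r_{23} = q_2·v_3 = 2.4259.

r_{23} = 2.4259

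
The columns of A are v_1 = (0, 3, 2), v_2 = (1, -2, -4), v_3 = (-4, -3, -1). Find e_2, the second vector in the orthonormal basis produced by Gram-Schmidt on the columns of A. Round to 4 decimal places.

e_1 = v_1/‖v_1‖ = (0, 3, 2)/3.6056 = (0.0000, 0.8321, 0.5547).
r_{12} = e_1·v_2 = -3.8829.
u_2 = v_2 + 3.8829·e_1 = (1.0000, 1.2308, -1.8462).
‖u_2‖ = 2.4337, so e_2 = (0.4109, 0.5057, -0.7586).

e_2 = (0.4109, 0.5057, -0.7586)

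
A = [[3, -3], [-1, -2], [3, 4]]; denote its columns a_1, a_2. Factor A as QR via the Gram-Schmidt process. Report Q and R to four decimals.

Q = [[0.6882, -0.7202], [-0.2294, -0.3301], [0.6882, 0.6102]], R = [[4.3589, 1.1471], [0.0000, 5.2616]]

q_1 = a_1/‖a_1‖ = (3, -1, 3)/4.3589 = (0.6882, -0.2294, 0.6882).
r_{12} = q_1·a_2 = 1.1471.
u_2 = a_2 − 1.1471·q_1 = (-3.7895, -1.7368, 3.2105).
‖u_2‖ = 5.2616, so q_2 = (-0.7202, -0.3301, 0.6102).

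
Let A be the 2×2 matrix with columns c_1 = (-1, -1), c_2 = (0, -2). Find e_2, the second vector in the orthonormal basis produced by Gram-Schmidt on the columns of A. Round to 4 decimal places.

e_2 = (0.7071, -0.7071)

e_1 = c_1/‖c_1‖ = (-1, -1)/1.4142 = (-0.7071, -0.7071).
r_{12} = e_1·c_2 = 1.4142.
u_2 = c_2 − 1.4142·e_1 = (1.0000, -1.0000).
‖u_2‖ = 1.4142, so e_2 = (0.7071, -0.7071).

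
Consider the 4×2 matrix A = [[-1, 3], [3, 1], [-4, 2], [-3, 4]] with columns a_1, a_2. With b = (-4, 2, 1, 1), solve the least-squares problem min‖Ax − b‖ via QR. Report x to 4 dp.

x = (0.0154, -0.1231)

a_1 = (-1, 3, -4, -3); ‖a_1‖ = 5.9161, so e_1 = (-0.1690, 0.5071, -0.6761, -0.5071).
e_1·a_2 = (-0.1690)·3 + 0.5071·1 + (-0.6761)·2 + (-0.5071)·4 = -3.3806.
u_2 = a_2 + 3.3806·e_1 = (2.4286, 2.7143, -0.2857, 2.2857).
‖u_2‖ = 4.3095, so e_2 = (0.5635, 0.6298, -0.0663, 0.5304).
Qᵀb = (0.5071, -0.5304).
Back-substitute: x_2 = -0.5304/4.3095 = -0.1231.
x_1 = (0.5071 + 3.3806·(-0.1231))/5.9161 = 0.0154.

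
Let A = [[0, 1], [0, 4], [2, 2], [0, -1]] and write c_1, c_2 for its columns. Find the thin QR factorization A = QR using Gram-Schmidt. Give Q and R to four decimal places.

c_1 = (0, 0, 2, 0); ‖c_1‖ = 2.0000, so e_1 = (0.0000, 0.0000, 1.0000, 0.0000).
e_1·c_2 = 0.0000·1 + 0.0000·4 + 1.0000·2 + 0.0000·(-1) = 2.0000.
u_2 = c_2 − 2.0000·e_1 = (1.0000, 4.0000, 0.0000, -1.0000).
‖u_2‖ = 4.2426, so e_2 = (0.2357, 0.9428, 0.0000, -0.2357).

Q = [[0.0000, 0.2357], [0.0000, 0.9428], [1.0000, 0.0000], [0.0000, -0.2357]], R = [[2.0000, 2.0000], [0.0000, 4.2426]]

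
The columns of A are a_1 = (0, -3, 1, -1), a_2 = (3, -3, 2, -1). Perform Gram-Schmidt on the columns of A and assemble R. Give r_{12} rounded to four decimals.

a_1 = (0, -3, 1, -1); ‖a_1‖ = 3.3166, so e_1 = (0.0000, -0.9045, 0.3015, -0.3015).
r_{12} = e_1·a_2 = 3.6181.

r_{12} = 3.6181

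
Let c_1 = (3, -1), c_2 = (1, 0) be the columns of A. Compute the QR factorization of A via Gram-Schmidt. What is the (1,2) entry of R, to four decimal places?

r_{12} = 0.9487

e_1 = c_1/‖c_1‖ = (3, -1)/3.1623 = (0.9487, -0.3162).
r_{12} = e_1·c_2 = 0.9487.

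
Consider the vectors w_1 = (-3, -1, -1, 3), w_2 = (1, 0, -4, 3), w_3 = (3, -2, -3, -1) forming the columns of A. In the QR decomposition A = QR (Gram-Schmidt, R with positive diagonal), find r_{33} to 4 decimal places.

r_{33} = 3.0182

w_1 = (-3, -1, -1, 3); ‖w_1‖ = 4.4721, so e_1 = (-0.6708, -0.2236, -0.2236, 0.6708).
e_1·w_2 = (-0.6708)·1 + (-0.2236)·0 + (-0.2236)·(-4) + 0.6708·3 = 2.2361.
u_2 = w_2 − 2.2361·e_1 = (2.5000, 0.5000, -3.5000, 1.5000).
‖u_2‖ = 4.5826, so e_2 = (0.5455, 0.1091, -0.7638, 0.3273).
e_1·w_3 = (-0.6708)·3 + (-0.2236)·(-2) + (-0.2236)·(-3) + 0.6708·(-1) = -1.5652; e_2·w_3 = 0.5455·3 + 0.1091·(-2) + (-0.7638)·(-3) + 0.3273·(-1) = 3.3824.
u_3 = w_3 + 1.5652·e_1 − 3.3824·e_2 = (0.1048, -2.7190, -0.7667, -1.0571).
r_{33} = ‖u_3‖ = 3.0182.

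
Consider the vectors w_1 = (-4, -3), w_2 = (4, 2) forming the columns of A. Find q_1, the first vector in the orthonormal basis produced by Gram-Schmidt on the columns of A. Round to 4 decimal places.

w_1 = (-4, -3); ‖w_1‖ = 5.0000, so q_1 = (-0.8000, -0.6000).

q_1 = (-0.8000, -0.6000)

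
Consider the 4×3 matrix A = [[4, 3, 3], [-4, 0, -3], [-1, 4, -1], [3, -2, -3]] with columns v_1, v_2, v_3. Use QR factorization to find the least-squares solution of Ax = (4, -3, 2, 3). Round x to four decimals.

v_1 = (4, -4, -1, 3); ‖v_1‖ = 6.4807, so q_1 = (0.6172, -0.6172, -0.1543, 0.4629).
q_1·v_2 = 0.6172·3 + (-0.6172)·0 + (-0.1543)·4 + 0.4629·(-2) = 0.3086.
u_2 = v_2 − 0.3086·q_1 = (2.8095, 0.1905, 4.0476, -2.1429).
‖u_2‖ = 5.3763, so q_2 = (0.5226, 0.0354, 0.7529, -0.3986).
q_1·v_3 = 0.6172·3 + (-0.6172)·(-3) + (-0.1543)·(-1) + 0.4629·(-3) = 2.4689; q_2·v_3 = 0.5226·3 + 0.0354·(-3) + 0.7529·(-1) + (-0.3986)·(-3) = 1.9043.
u_3 = v_3 − 2.4689·q_1 − 1.9043·q_2 = (0.4811, -1.5437, -2.0527, -3.3839).
‖u_3‖ = 4.2753, so q_3 = (0.1125, -0.3611, -0.4801, -0.7915).
Qᵀb = (5.4006, 2.2940, -1.8015).
Back-substitute: x_3 = -1.8015/4.2753 = -0.4214.
x_2 = (2.2940 − 1.9043·(-0.4214))/5.3763 = 0.5759.
x_1 = (5.4006 − 0.3086·0.5759 − 2.4689·(-0.4214))/6.4807 = 0.9664.

x = (0.9664, 0.5759, -0.4214)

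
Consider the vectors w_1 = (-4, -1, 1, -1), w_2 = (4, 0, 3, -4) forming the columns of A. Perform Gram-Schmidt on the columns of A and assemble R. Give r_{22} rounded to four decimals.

r_{22} = 6.0611

w_1 = (-4, -1, 1, -1); ‖w_1‖ = 4.3589, so e_1 = (-0.9177, -0.2294, 0.2294, -0.2294).
e_1·w_2 = (-0.9177)·4 + (-0.2294)·0 + 0.2294·3 + (-0.2294)·(-4) = -2.0647.
u_2 = w_2 + 2.0647·e_1 = (2.1053, -0.4737, 3.4737, -4.4737).
r_{22} = ‖u_2‖ = 6.0611.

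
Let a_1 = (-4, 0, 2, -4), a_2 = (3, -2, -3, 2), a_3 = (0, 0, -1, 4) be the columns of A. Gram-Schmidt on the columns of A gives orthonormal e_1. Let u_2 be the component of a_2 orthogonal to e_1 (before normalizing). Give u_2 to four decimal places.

u_2 = (0.1111, -2.0000, -1.5556, -0.8889)

e_1 = a_1/‖a_1‖ = (-4, 0, 2, -4)/6.0000 = (-0.6667, 0.0000, 0.3333, -0.6667).
r_{12} = e_1·a_2 = -4.3333.
u_2 = a_2 + 4.3333·e_1 = (0.1111, -2.0000, -1.5556, -0.8889).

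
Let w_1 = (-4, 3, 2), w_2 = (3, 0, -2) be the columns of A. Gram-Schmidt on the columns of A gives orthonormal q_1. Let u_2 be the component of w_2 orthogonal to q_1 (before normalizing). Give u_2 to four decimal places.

w_1 = (-4, 3, 2); ‖w_1‖ = 5.3852, so q_1 = (-0.7428, 0.5571, 0.3714).
q_1·w_2 = (-0.7428)·3 + 0.5571·0 + 0.3714·(-2) = -2.9711.
u_2 = w_2 + 2.9711·q_1 = (0.7931, 1.6552, -0.8966).

u_2 = (0.7931, 1.6552, -0.8966)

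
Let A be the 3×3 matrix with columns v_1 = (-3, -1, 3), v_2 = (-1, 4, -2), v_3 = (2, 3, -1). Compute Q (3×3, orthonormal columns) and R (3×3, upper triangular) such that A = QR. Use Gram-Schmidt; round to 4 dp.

Q = [[-0.6882, -0.4905, 0.5345], [-0.2294, 0.8461, 0.4811], [0.6882, -0.2085, 0.6949]], R = [[4.3589, -1.6059, -2.7530], [0.0000, 4.2920, 1.7658], [0.0000, 0.0000, 1.8174]]

v_1 = (-3, -1, 3); ‖v_1‖ = 4.3589, so q_1 = (-0.6882, -0.2294, 0.6882).
q_1·v_2 = (-0.6882)·(-1) + (-0.2294)·4 + 0.6882·(-2) = -1.6059.
u_2 = v_2 + 1.6059·q_1 = (-2.1053, 3.6316, -0.8947).
‖u_2‖ = 4.2920, so q_2 = (-0.4905, 0.8461, -0.2085).
q_1·v_3 = (-0.6882)·2 + (-0.2294)·3 + 0.6882·(-1) = -2.7530; q_2·v_3 = (-0.4905)·2 + 0.8461·3 + (-0.2085)·(-1) = 1.7658.
u_3 = v_3 + 2.7530·q_1 − 1.7658·q_2 = (0.9714, 0.8743, 1.2629).
‖u_3‖ = 1.8174, so q_3 = (0.5345, 0.4811, 0.6949).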